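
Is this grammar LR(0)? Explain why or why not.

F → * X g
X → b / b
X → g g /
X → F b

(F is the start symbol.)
Yes, the grammar is LR(0)

A grammar is LR(0) if no state in the canonical LR(0) collection has:
  - both a shift item (dot before a terminal) and a complete item (shift-reduce conflict), or
  - two or more complete items (reduce-reduce conflict; the accept item [F' → F .] counts as a complete item here).

Augment with F' → F and build the canonical LR(0) collection (I0 = CLOSURE({[F' → . F]}), then GOTO on every symbol after a dot until no new states appear). It has 13 states:
  I0: { [F → . * X g], [F' → . F] }  — shift
  I1: { [F → * . X g], [F → . * X g], [X → . F b], [X → . b / b], [X → . g g /] }  — shift
  I2: { [F' → F .] }  — accept
  I3: { [X → F . b] }  — shift
  I4: { [F → * X . g] }  — shift
  I5: { [X → b . / b] }  — shift
  I6: { [X → g . g /] }  — shift
  I7: { [X → g g . /] }  — shift
  I8: { [X → g g / .] }  — reduce
  I9: { [X → b / . b] }  — shift
  I10: { [X → b / b .] }  — reduce
  I11: { [F → * X g .] }  — reduce
  I12: { [X → F b .] }  — reduce

Every state is either a pure shift/goto state or contains exactly one complete item and nothing to shift — no conflicts. The grammar is LR(0).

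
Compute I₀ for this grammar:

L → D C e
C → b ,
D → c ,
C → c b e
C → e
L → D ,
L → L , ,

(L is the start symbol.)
{ [D → . c ,], [L → . D ,], [L → . D C e], [L → . L , ,], [L' → . L] }

First, augment the grammar with L' → L
I₀ = CLOSURE({ [L' → . L] }):
  [L' → . L] has the dot before L: add [L → . D C e], [L → . D ,], [L → . L , ,]
  [L → . D C e] has the dot before D: add [D → . c ,]
No further items can be added.

I₀ = { [D → . c ,], [L → . D ,], [L → . D C e], [L → . L , ,], [L' → . L] }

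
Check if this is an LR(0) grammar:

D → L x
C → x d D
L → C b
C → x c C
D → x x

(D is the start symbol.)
A grammar is LR(0) if no state in the canonical LR(0) collection has:
  - both a shift item (dot before a terminal) and a complete item (shift-reduce conflict), or
  - two or more complete items (reduce-reduce conflict; the accept item [D' → D .] counts as a complete item here).

Augment with D' → D and build the canonical LR(0) collection (I0 = CLOSURE({[D' → . D]}), then GOTO on every symbol after a dot until no new states appear). It has 13 states:
  I0: { [C → . x c C], [C → . x d D], [D → . L x], [D → . x x], [D' → . D], [L → . C b] }  — shift
  I1: { [L → C . b] }  — shift
  I2: { [D' → D .] }  — accept
  I3: { [D → L . x] }  — shift
  I4: { [C → x . c C], [C → x . d D], [D → x . x] }  — shift
  I5: { [C → . x c C], [C → . x d D], [C → x c . C] }  — shift
  I6: { [C → . x c C], [C → . x d D], [C → x d . D], [D → . L x], [D → . x x], [L → . C b] }  — shift
  I7: { [D → x x .] }  — reduce
  I8: { [C → x d D .] }  — reduce
  I9: { [C → x c C .] }  — reduce
  I10: { [C → x . c C], [C → x . d D] }  — shift
  I11: { [D → L x .] }  — reduce
  I12: { [L → C b .] }  — reduce

Every state is either a pure shift/goto state or contains exactly one complete item and nothing to shift — no conflicts. The grammar is LR(0).

Answer: Yes, the grammar is LR(0)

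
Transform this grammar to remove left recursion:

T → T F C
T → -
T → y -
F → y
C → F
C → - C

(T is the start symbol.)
T is directly left-recursive. The standard transformation for
  A → A α₁ | ... | A α_m | β₁ | ... | β_n
is
  A  → β₁ A' | ... | β_n A'
  A' → α₁ A' | ... | α_m A' | ε

T → - becomes T → - T'
T → y - becomes T → y - T'
T → T F C becomes T' → F C T'
Add T' → ε

Productions for other non-terminals are unchanged:
  F → y
  C → F
  C → - C

Resulting grammar:
T → - T'
T → y - T'
T' → F C T'
T' → ε
F → y
C → F
C → - C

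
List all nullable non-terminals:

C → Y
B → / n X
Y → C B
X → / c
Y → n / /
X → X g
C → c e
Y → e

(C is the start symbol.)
None

A non-terminal is nullable if it can derive ε (the empty string): either it has an ε-production, or it has a production whose right-hand side consists entirely of nullable non-terminals.

There are no ε-productions, so no non-terminal can derive ε.
No non-terminals are nullable.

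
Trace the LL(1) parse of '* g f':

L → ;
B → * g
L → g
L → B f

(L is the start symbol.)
LL(1) parsing maintains a stack (initially the start symbol over $) and the input. At each step: if the stack top is a terminal, match it against the current input token; if it is a non-terminal N, replace it with the RHS of M[N, lookahead] (the unique production whose predict set contains the lookahead).

Stack is shown with the top on the left.

Stack    Input    Action
------------------------
L $      * g f $  output L → B f
B f $    * g f $  output B → * g
* g f $  * g f $  match '*'
g f $    g f $    match 'g'
f $      f $      match 'f'
$        $        accept

The string is accepted.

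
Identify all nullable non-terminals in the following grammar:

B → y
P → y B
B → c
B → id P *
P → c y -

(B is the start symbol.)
A non-terminal is nullable if it can derive ε (the empty string): either it has an ε-production, or it has a production whose right-hand side consists entirely of nullable non-terminals.

There are no ε-productions, so no non-terminal can derive ε.
No non-terminals are nullable.

Answer: None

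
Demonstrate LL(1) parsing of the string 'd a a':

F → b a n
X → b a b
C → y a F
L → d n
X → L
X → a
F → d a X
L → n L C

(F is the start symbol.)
Stack is shown with the top on the left.

Stack    Input    Action
------------------------
F $      d a a $  output F → d a X
d a X $  d a a $  match 'd'
a X $    a a $    match 'a'
X $      a $      output X → a
a $      a $      match 'a'
$        $        accept

The string is accepted.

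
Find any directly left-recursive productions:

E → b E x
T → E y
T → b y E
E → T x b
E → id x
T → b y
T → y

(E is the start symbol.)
No direct left recursion

Direct left recursion occurs when N → N α for some non-terminal N (the right-hand side begins with the left-hand side itself).

E → b E x: starts with b
T → E y: starts with E
T → b y E: starts with b
E → T x b: starts with T
E → id x: starts with id
T → b y: starts with b
T → y: starts with y

No direct left recursion found.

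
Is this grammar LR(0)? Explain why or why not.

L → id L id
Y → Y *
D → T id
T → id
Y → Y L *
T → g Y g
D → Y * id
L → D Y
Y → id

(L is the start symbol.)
No. Shift-reduce conflict between [T → id .] and [L → . id L id]

A grammar is LR(0) if no state in the canonical LR(0) collection has:
  - both a shift item (dot before a terminal) and a complete item (shift-reduce conflict), or
  - two or more complete items (reduce-reduce conflict; the accept item [L' → L .] counts as a complete item here).

Augment with L' → L and build the canonical LR(0) collection (I0 = CLOSURE({[L' → . L]}), then GOTO on every symbol after a dot until no new states appear). It has 19 states:
  I0: { [D → . T id], [D → . Y * id], [L → . D Y], [L → . id L id], [L' → . L], [T → . g Y g], [T → . id], [Y → . Y *], [Y → . Y L *], [Y → . id] }  — shift
  I1: { [L → D . Y], [Y → . Y *], [Y → . Y L *], [Y → . id] }  — shift
  I2: { [L' → L .] }  — accept
  I3: { [D → T . id] }  — shift
  I4: { [D → . T id], [D → . Y * id], [D → Y . * id], [L → . D Y], [L → . id L id], [T → . g Y g], [T → . id], [Y → . Y *], [Y → . Y L *], [Y → . id], [Y → Y . *], [Y → Y . L *] }  — shift
  I5: { [T → g . Y g], [Y → . Y *], [Y → . Y L *], [Y → . id] }  — shift
  I6: { [D → . T id], [D → . Y * id], [L → . D Y], [L → . id L id], [L → id . L id], [T → . g Y g], [T → . id], [T → id .], [Y → . Y *], [Y → . Y L *], [Y → . id], [Y → id .] }  — shift, 2 reduces
  I7: { [L → id L . id] }  — shift
  I8: { [L → id L id .] }  — reduce
  I9: { [D → . T id], [D → . Y * id], [L → . D Y], [L → . id L id], [T → . g Y g], [T → . id], [T → g Y . g], [Y → . Y *], [Y → . Y L *], [Y → . id], [Y → Y . *], [Y → Y . L *] }  — shift
  I10: { [Y → id .] }  — reduce
  I11: { [Y → Y * .] }  — reduce
  I12: { [Y → Y L . *] }  — shift
  I13: { [T → g . Y g], [T → g Y g .], [Y → . Y *], [Y → . Y L *], [Y → . id] }  — shift, reduce
  I14: { [Y → Y L * .] }  — reduce
  I15: { [D → Y * . id], [Y → Y * .] }  — shift, reduce
  I16: { [D → Y * id .] }  — reduce
  I17: { [D → T id .] }  — reduce
  I18: { [D → . T id], [D → . Y * id], [L → . D Y], [L → . id L id], [L → D Y .], [T → . g Y g], [T → . id], [Y → . Y *], [Y → . Y L *], [Y → . id], [Y → Y . *], [Y → Y . L *] }  — shift, reduce

Conflict in state I6:
  Shift-reduce conflict between [T → id .] and [L → . id L id]
So the grammar is NOT LR(0).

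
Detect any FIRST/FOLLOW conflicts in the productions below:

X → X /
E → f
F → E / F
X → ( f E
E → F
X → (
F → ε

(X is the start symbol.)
A FIRST/FOLLOW conflict occurs when a non-terminal N has a nullable alternative N → β (β ⇒* ε) and another alternative N → α with FIRST(α) ∩ FOLLOW(N) ≠ ∅: on such a lookahead the parser cannot decide between expanding α and letting N vanish via β.

Nullable non-terminals: E, F.
FIRST sets used below: FIRST(F) = { '/', 'f', ε }, FIRST(E) = { '/', 'f', ε }

E: nullable alternative(s) E → F; FOLLOW(E) = { $, '/' }
  E → f: FIRST \ {ε} = { 'f' } — disjoint from FOLLOW(E)
  E → F: FIRST \ {ε} = { '/', 'f' } — this is the only nullable alternative, skip

F: nullable alternative(s) F → ε; FOLLOW(F) = { $, '/' }
  F → E / F: FIRST \ {ε} = { '/', 'f' } — overlaps FOLLOW(F) on { '/' }: CONFLICT
  F → ε: FIRST \ {ε} = { } — this is the only nullable alternative, skip

X has no nullable alternative, so no FIRST/FOLLOW check is needed there.

So the grammar has 1 FIRST/FOLLOW conflict (marked CONFLICT above).

Answer: Yes. F → E '/' F with FOLLOW(F) on { '/' }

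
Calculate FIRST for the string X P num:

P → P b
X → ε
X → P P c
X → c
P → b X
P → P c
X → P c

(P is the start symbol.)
FIRST sets of the non-terminals involved (from the grammar, by fixed-point iteration):
  FIRST(X) = { 'b', 'c', ε }
  FIRST(P) = { 'b' }

To compute FIRST(X P num), process the symbols left to right:
Symbol X is a non-terminal. Add FIRST(X) \ {ε} = { 'b', 'c' }
X is nullable (ε ∈ FIRST(X)), continue to the next symbol.
Symbol P is a non-terminal. Add FIRST(P) \ {ε} = { 'b' }
P is not nullable (ε ∉ FIRST(P)), so stop here.
FIRST(X P num) = { 'b', 'c' }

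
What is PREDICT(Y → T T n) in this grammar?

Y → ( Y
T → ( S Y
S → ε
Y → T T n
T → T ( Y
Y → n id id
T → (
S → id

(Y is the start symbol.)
{ '(' }

PREDICT(Y → T T n) = (FIRST(RHS) \ {ε}) ∪ (FOLLOW(Y) if ε ∈ FIRST(RHS), i.e. RHS ⇒* ε)
FIRST(T) = { '(' }
FIRST(T T n) = { '(' }
ε ∉ FIRST(T T n), so FOLLOW(Y) is not added.
PREDICT(Y → T T n) = { '(' }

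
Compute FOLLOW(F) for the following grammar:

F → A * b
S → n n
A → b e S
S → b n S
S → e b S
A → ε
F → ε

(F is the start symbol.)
{ $ }

To compute FOLLOW(F), find every occurrence of F on a right-hand side N → α F β: add FIRST(β) \ {ε}, and if β is empty or nullable also add FOLLOW(N). Iterate to a fixed point.

F is the start symbol, so $ ∈ FOLLOW(F).
F does not occur on any right-hand side.

Taking the union: FOLLOW(F) = { $ }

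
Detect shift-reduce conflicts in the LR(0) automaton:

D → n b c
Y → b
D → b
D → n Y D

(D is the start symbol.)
Yes — I5: [Y → b .] vs [D → n b . c]

Augment with D' → D and build the canonical LR(0) collection (I0 = CLOSURE({[D' → . D]}), then GOTO on every symbol after a dot until no new states appear). It has 8 states:
  I0: { [D → . b], [D → . n Y D], [D → . n b c], [D' → . D] }  — shift
  I1: { [D' → D .] }  — accept
  I2: { [D → b .] }  — reduce
  I3: { [D → n . Y D], [D → n . b c], [Y → . b] }  — shift
  I4: { [D → . b], [D → . n Y D], [D → . n b c], [D → n Y . D] }  — shift
  I5: { [D → n b . c], [Y → b .] }  — shift, reduce
  I6: { [D → n b c .] }  — reduce
  I7: { [D → n Y D .] }  — reduce

I5 contains reduce item [Y → b .] and shift item [D → n b . c] — shift-reduce conflict.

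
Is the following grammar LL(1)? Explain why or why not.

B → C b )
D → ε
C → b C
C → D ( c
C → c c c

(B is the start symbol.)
Yes, the grammar is LL(1).

A grammar is LL(1) if for each non-terminal N with multiple productions, the predict sets of those productions are pairwise disjoint, where PREDICT(N → α) = (FIRST(α) \ {ε}) ∪ (FOLLOW(N) if α ⇒* ε).

Relevant sets:
  FIRST(D) = { ε }

For C:
  PREDICT(C → b C) = { 'b' }
  PREDICT(C → D '(' c) = { '(' }
  PREDICT(C → c c c) = { 'c' }
B, D have a single production, so nothing to check there.

All predict sets are disjoint. The grammar IS LL(1).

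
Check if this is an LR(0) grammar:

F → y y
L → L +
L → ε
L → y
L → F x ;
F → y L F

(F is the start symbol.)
No. Shift-reduce conflict between [L → .] and [F → . y L F]

Augment with F' → F and build the canonical LR(0) collection (I0 = CLOSURE({[F' → . F]}), then GOTO on every symbol after a dot until no new states appear). It has 10 states:
  I0: { [F → . y L F], [F → . y y], [F' → . F] }  — shift
  I1: { [F' → F .] }  — accept
  I2: { [F → . y L F], [F → . y y], [F → y . L F], [F → y . y], [L → . F x ;], [L → . L +], [L → . y], [L → .] }  — shift, reduce
  I3: { [L → F . x ;] }  — shift
  I4: { [F → . y L F], [F → . y y], [F → y L . F], [L → L . +] }  — shift
  I5: { [F → . y L F], [F → . y y], [F → y . L F], [F → y . y], [F → y y .], [L → . F x ;], [L → . L +], [L → . y], [L → .], [L → y .] }  — shift, 3 reduces
  I6: { [L → L + .] }  — reduce
  I7: { [F → y L F .] }  — reduce
  I8: { [L → F x . ;] }  — shift
  I9: { [L → F x ; .] }  — reduce

Conflict in state I2:
  Shift-reduce conflict between [L → .] and [F → . y L F]
So the grammar is NOT LR(0).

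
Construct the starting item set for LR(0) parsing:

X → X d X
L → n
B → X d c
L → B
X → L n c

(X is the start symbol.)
First, augment the grammar with X' → X
I₀ = CLOSURE({ [X' → . X] }):
  [X' → . X] has the dot before X: add [X → . X d X], [X → . L n c]
  [X → . L n c] has the dot before L: add [L → . n], [L → . B]
  [L → . B] has the dot before B: add [B → . X d c]
No further items can be added.

I₀ = { [B → . X d c], [L → . B], [L → . n], [X → . L n c], [X → . X d X], [X' → . X] }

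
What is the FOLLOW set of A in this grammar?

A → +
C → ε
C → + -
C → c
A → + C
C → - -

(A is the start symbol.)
A is the start symbol, so $ ∈ FOLLOW(A).
A does not occur on any right-hand side.

Taking the union: FOLLOW(A) = { $ }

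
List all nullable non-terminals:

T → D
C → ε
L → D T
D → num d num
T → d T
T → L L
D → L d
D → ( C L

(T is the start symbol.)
A non-terminal is nullable if it can derive ε (the empty string): either it has an ε-production, or it has a production whose right-hand side consists entirely of nullable non-terminals.

ε-productions: C → ε
So C is immediately nullable.
No further non-terminal can be added: every production for the remaining non-terminals contains a terminal or a non-nullable non-terminal.
Nullable = { 'C' }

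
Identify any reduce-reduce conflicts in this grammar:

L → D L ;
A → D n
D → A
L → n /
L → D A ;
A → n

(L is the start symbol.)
Yes — I8: [A → D n .] vs [A → n .]

A reduce-reduce conflict occurs when an LR(0) state has two complete items [A → α .] and [B → β .] — both call for a reduction, and with no lookahead the parser cannot choose between them.

Augment with L' → L and build the canonical LR(0) collection (I0 = CLOSURE({[L' → . L]}), then GOTO on every symbol after a dot until no new states appear). It has 11 states:
  I0: { [A → . D n], [A → . n], [D → . A], [L → . D A ;], [L → . D L ;], [L → . n /], [L' → . L] }  — shift
  I1: { [D → A .] }  — reduce
  I2: { [A → . D n], [A → . n], [A → D . n], [D → . A], [L → . D A ;], [L → . D L ;], [L → . n /], [L → D . A ;], [L → D . L ;] }  — shift
  I3: { [L' → L .] }  — accept
  I4: { [A → n .], [L → n . /] }  — shift, reduce
  I5: { [L → n / .] }  — reduce
  I6: { [D → A .], [L → D A . ;] }  — shift, reduce
  I7: { [L → D L . ;] }  — shift
  I8: { [A → D n .], [A → n .], [L → n . /] }  — shift, 2 reduces
  I9: { [L → D L ; .] }  — reduce
  I10: { [L → D A ; .] }  — reduce

I8 contains complete items [A → D n .], [A → n .] — reduce-reduce conflict.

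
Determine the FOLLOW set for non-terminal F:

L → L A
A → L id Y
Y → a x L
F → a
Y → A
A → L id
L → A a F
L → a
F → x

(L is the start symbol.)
{ $, 'a', 'id' }

To compute FOLLOW(F), find every occurrence of F on a right-hand side N → α F β: add FIRST(β) \ {ε}, and if β is empty or nullable also add FOLLOW(N). Iterate to a fixed point.

In L → A a F: F is at the end, add FOLLOW(L)

The FOLLOW sets referred to above (computed the same way, to a fixed point):
  FOLLOW(L) = { $, 'a', 'id' }

Taking the union: FOLLOW(F) = { $, 'a', 'id' }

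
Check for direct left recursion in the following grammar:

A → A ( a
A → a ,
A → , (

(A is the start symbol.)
Direct left recursion occurs when N → N α for some non-terminal N (the right-hand side begins with the left-hand side itself).

A → A ( a: LEFT RECURSIVE (starts with A)
A → a ,: starts with a
A → , (: starts with ','

The grammar has direct left recursion on: A.

Answer: Yes, A is left-recursive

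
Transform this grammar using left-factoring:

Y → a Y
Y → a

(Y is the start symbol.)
Left-factoring transforms A → αβ₁ | αβ₂ into A → αA' and A' → β₁ | β₂
(α is the longest common prefix among the alternatives). Repeat until
no nonterminal has two alternatives with a common prefix.

Round 1: Y has alternatives sharing prefix 'a'. Introduce Y': Y → a Y'
  Add: Y' → Y
  Add: Y' → ε

No remaining common prefixes — done.

Resulting grammar:
Y → a Y'
Y' → Y
Y' → ε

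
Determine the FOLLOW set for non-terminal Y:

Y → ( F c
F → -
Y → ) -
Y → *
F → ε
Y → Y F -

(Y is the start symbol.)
To compute FOLLOW(Y), find every occurrence of Y on a right-hand side N → α Y β: add FIRST(β) \ {ε}, and if β is empty or nullable also add FOLLOW(N). Iterate to a fixed point.

Y is the start symbol, so $ ∈ FOLLOW(Y).
In Y → Y F -: Y is followed by F '-', add FIRST(F '-') \ {ε} = { '-' }

Taking the union: FOLLOW(Y) = { $, '-' }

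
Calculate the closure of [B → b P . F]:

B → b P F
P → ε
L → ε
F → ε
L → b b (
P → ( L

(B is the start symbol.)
Start with: [B → b P . F]
  [B → b P . F] has the dot before F: add [F → .]
No further items can be added.

CLOSURE = { [B → b P . F], [F → .] }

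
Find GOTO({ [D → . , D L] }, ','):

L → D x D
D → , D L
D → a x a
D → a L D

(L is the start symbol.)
GOTO(I, ',') = CLOSURE({ [A → αX.β] : [A → α.Xβ] ∈ I, X = ',' })

Items with dot before ',', with the dot advanced:
  [D → . , D L] → [D → , . D L]
Closure of the advanced items:
  [D → , . D L] has the dot before D: add [D → . , D L], [D → . a x a], [D → . a L D]

GOTO = { [D → , . D L], [D → . , D L], [D → . a L D], [D → . a x a] }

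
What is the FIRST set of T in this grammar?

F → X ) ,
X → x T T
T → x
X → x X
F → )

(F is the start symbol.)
To compute FIRST(T), examine every production with T on the left-hand side, reading each right-hand side left to right until a non-nullable symbol is reached.

From T → x:
  - x is a terminal: add 'x' and stop

Collecting: FIRST(T) = { 'x' }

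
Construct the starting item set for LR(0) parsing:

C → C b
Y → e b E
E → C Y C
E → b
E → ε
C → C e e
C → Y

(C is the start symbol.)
{ [C → . C b], [C → . C e e], [C → . Y], [C' → . C], [Y → . e b E] }

First, augment the grammar with C' → C
I₀ = CLOSURE({ [C' → . C] }):
  [C' → . C] has the dot before C: add [C → . C b], [C → . C e e], [C → . Y]
  [C → . Y] has the dot before Y: add [Y → . e b E]
No further items can be added.

I₀ = { [C → . C b], [C → . C e e], [C → . Y], [C' → . C], [Y → . e b E] }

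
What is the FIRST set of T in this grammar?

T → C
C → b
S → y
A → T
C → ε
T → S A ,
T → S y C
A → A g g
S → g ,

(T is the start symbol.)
{ 'b', 'g', 'y', ε }

FIRST sets of the other non-terminals involved (by the same procedure, iterated to a fixed point):
  FIRST(C) = { 'b', ε }
  FIRST(S) = { 'g', 'y' }

From T → C:
  - C is a non-terminal: add FIRST(C) \ {ε} = { 'b' }
    C is nullable and nothing follows, so the whole right-hand side can vanish: ε ∈ FIRST(T)
From T → S A ,:
  - S is a non-terminal: add FIRST(S) \ {ε} = { 'g', 'y' }
    S is not nullable, so stop
From T → S y C:
  - S is a non-terminal: add FIRST(S) \ {ε} = { 'g', 'y' }
    S is not nullable, so stop

Collecting: FIRST(T) = { 'b', 'g', 'y', ε }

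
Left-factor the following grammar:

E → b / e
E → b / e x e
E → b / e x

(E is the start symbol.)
Left-factoring transforms A → αβ₁ | αβ₂ into A → αA' and A' → β₁ | β₂
(α is the longest common prefix among the alternatives). Repeat until
no nonterminal has two alternatives with a common prefix.

Round 1: E has alternatives sharing prefix 'b / e'. Introduce E': E → b / e E'
  Add: E' → ε
  Add: E' → x e
  Add: E' → x

Round 2: E' has alternatives sharing prefix 'x'. Introduce E'': E' → x E''
  Add: E'' → e
  Add: E'' → ε

No remaining common prefixes — done.

Resulting grammar:
E → b / e E'
E' → ε
E' → x E''
E'' → e
E'' → ε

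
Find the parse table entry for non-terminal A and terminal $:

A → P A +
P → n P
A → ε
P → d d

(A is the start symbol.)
A → ε

To find M[A, $], we find productions for A where $ is in the predict set (PREDICT(N → α) = (FIRST(α) \ {ε}) ∪ (FOLLOW(N) if α ⇒* ε)).

Relevant sets:
  FIRST(P) = { 'd', 'n' }
  FOLLOW(A) = { $, '+' }

A → P A +: PREDICT = { 'd', 'n' }
A → ε: PREDICT = { $, '+' }
  $ is in predict set, so this production goes in M[A, $]

M[A, $] = A → ε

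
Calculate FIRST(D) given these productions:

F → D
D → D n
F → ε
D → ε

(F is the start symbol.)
To compute FIRST(D), examine every production with D on the left-hand side, reading each right-hand side left to right until a non-nullable symbol is reached.

From D → D n:
  - D is the symbol being defined: contributes nothing new
    D is nullable, so continue to the next symbol
  - n is a terminal: add 'n' and stop
From D → ε:
  - ε-production, so ε ∈ FIRST(D)

Collecting: FIRST(D) = { 'n', ε }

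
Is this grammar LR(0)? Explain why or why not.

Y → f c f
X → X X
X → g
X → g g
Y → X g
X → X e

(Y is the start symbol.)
No. Shift-reduce conflict between [X → g .] and [X → g . g]

A grammar is LR(0) if no state in the canonical LR(0) collection has:
  - both a shift item (dot before a terminal) and a complete item (shift-reduce conflict), or
  - two or more complete items (reduce-reduce conflict; the accept item [Y' → Y .] counts as a complete item here).

Augment with Y' → Y and build the canonical LR(0) collection (I0 = CLOSURE({[Y' → . Y]}), then GOTO on every symbol after a dot until no new states appear). It has 11 states:
  I0: { [X → . X X], [X → . X e], [X → . g g], [X → . g], [Y → . X g], [Y → . f c f], [Y' → . Y] }  — shift
  I1: { [X → . X X], [X → . X e], [X → . g g], [X → . g], [X → X . X], [X → X . e], [Y → X . g] }  — shift
  I2: { [Y' → Y .] }  — accept
  I3: { [Y → f . c f] }  — shift
  I4: { [X → g . g], [X → g .] }  — shift, reduce
  I5: { [X → g g .] }  — reduce
  I6: { [Y → f c . f] }  — shift
  I7: { [Y → f c f .] }  — reduce
  I8: { [X → . X X], [X → . X e], [X → . g g], [X → . g], [X → X . X], [X → X . e], [X → X X .] }  — shift, reduce
  I9: { [X → X e .] }  — reduce
  I10: { [X → g . g], [X → g .], [Y → X g .] }  — shift, 2 reduces

Conflict in state I4:
  Shift-reduce conflict between [X → g .] and [X → g . g]
So the grammar is NOT LR(0).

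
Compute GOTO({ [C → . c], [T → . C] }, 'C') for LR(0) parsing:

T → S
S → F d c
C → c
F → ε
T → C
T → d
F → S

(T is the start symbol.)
GOTO(I, 'C') = CLOSURE({ [A → αX.β] : [A → α.Xβ] ∈ I, X = 'C' })

Items with dot before 'C', with the dot advanced:
  [T → . C] → [T → C .]
Closure adds nothing (no advanced item has the dot before a non-terminal).

GOTO = { [T → C .] }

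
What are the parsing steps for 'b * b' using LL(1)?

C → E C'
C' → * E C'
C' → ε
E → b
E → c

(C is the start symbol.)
LL(1) parsing maintains a stack (initially the start symbol over $) and the input. At each step: if the stack top is a terminal, match it against the current input token; if it is a non-terminal N, replace it with the RHS of M[N, lookahead] (the unique production whose predict set contains the lookahead).

Stack is shown with the top on the left.

Stack     Input    Action
-------------------------
C $       b * b $  output C → E C'
E C' $    b * b $  output E → b
b C' $    b * b $  match 'b'
C' $      * b $    output C' → * E C'
* E C' $  * b $    match '*'
E C' $    b $      output E → b
b C' $    b $      match 'b'
C' $      $        output C' → ε
$         $        accept

The string is accepted.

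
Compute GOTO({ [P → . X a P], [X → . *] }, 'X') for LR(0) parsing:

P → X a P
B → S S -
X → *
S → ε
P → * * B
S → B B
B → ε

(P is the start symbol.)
GOTO(I, 'X') = CLOSURE({ [A → αX.β] : [A → α.Xβ] ∈ I, X = 'X' })

Items with dot before 'X', with the dot advanced:
  [P → . X a P] → [P → X . a P]
Closure adds nothing (no advanced item has the dot before a non-terminal).

GOTO = { [P → X . a P] }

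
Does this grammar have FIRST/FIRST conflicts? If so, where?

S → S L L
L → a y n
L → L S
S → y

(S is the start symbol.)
Yes. S → S L L / S → y on { 'y' }; L → a y n / L → L S on { 'a' }

A FIRST/FIRST conflict occurs when two productions N → α and N → β for the same non-terminal have FIRST(α) ∩ FIRST(β) ≠ ∅ (with ε ∈ FIRST of a nullable right-hand side, so two nullable alternatives also conflict).

FIRST sets of the non-terminals at (or reachable through a nullable prefix from) the front of some alternative:
  FIRST(S) = { 'y' }
  FIRST(L) = { 'a' }

Productions for S:
  S → S L L: FIRST = { 'y' }
  S → y: FIRST = { 'y' }
Productions for L:
  L → a y n: FIRST = { 'a' }
  L → L S: FIRST = { 'a' }

Conflict for S: S → S L L and S → y
  Overlap: { 'y' }
Conflict for L: L → a y n and L → L S
  Overlap: { 'a' }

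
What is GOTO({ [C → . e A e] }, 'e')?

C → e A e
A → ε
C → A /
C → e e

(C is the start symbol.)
{ [A → .], [C → e . A e] }

GOTO(I, 'e') = CLOSURE({ [A → αX.β] : [A → α.Xβ] ∈ I, X = 'e' })

Items with dot before 'e', with the dot advanced:
  [C → . e A e] → [C → e . A e]
Closure of the advanced items:
  [C → e . A e] has the dot before A: add [A → .]

GOTO = { [A → .], [C → e . A e] }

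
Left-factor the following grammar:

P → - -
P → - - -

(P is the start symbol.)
Left-factoring transforms A → αβ₁ | αβ₂ into A → αA' and A' → β₁ | β₂
(α is the longest common prefix among the alternatives). Repeat until
no nonterminal has two alternatives with a common prefix.

Round 1: P has alternatives sharing prefix '- -'. Introduce P': P → - - P'
  Add: P' → ε
  Add: P' → -

No remaining common prefixes — done.

Resulting grammar:
P → - - P'
P' → ε
P' → -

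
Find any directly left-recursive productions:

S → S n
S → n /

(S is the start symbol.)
Yes, S is left-recursive

Direct left recursion occurs when N → N α for some non-terminal N (the right-hand side begins with the left-hand side itself).

S → S n: LEFT RECURSIVE (starts with S)
S → n /: starts with n

The grammar has direct left recursion on: S.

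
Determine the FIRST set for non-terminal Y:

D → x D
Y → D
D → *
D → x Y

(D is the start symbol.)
{ '*', 'x' }

FIRST sets of the other non-terminals involved (by the same procedure, iterated to a fixed point):
  FIRST(D) = { '*', 'x' }

From Y → D:
  - D is a non-terminal: add FIRST(D) \ {ε} = { '*', 'x' }
    D is not nullable, so stop

Collecting: FIRST(Y) = { '*', 'x' }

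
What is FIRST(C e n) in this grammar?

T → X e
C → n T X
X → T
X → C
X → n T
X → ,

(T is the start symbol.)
{ 'n' }

FIRST sets of the non-terminals involved (from the grammar, by fixed-point iteration):
  FIRST(C) = { 'n' }

To compute FIRST(C e n), process the symbols left to right:
Symbol C is a non-terminal. Add FIRST(C) \ {ε} = { 'n' }
C is not nullable (ε ∉ FIRST(C)), so stop here.
FIRST(C e n) = { 'n' }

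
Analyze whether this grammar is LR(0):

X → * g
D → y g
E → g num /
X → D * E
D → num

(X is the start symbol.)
Yes, the grammar is LR(0)

A grammar is LR(0) if no state in the canonical LR(0) collection has:
  - both a shift item (dot before a terminal) and a complete item (shift-reduce conflict), or
  - two or more complete items (reduce-reduce conflict; the accept item [X' → X .] counts as a complete item here).

Augment with X' → X and build the canonical LR(0) collection (I0 = CLOSURE({[X' → . X]}), then GOTO on every symbol after a dot until no new states appear). It has 13 states:
  I0: { [D → . num], [D → . y g], [X → . * g], [X → . D * E], [X' → . X] }  — shift
  I1: { [X → * . g] }  — shift
  I2: { [X → D . * E] }  — shift
  I3: { [X' → X .] }  — accept
  I4: { [D → num .] }  — reduce
  I5: { [D → y . g] }  — shift
  I6: { [D → y g .] }  — reduce
  I7: { [E → . g num /], [X → D * . E] }  — shift
  I8: { [X → D * E .] }  — reduce
  I9: { [E → g . num /] }  — shift
  I10: { [E → g num . /] }  — shift
  I11: { [E → g num / .] }  — reduce
  I12: { [X → * g .] }  — reduce

Every state is either a pure shift/goto state or contains exactly one complete item and nothing to shift — no conflicts. The grammar is LR(0).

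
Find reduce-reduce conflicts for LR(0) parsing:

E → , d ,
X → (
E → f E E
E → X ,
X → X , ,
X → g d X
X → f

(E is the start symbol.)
No reduce-reduce conflicts

A reduce-reduce conflict occurs when an LR(0) state has two complete items [A → α .] and [B → β .] — both call for a reduction, and with no lookahead the parser cannot choose between them.

Augment with E' → E and build the canonical LR(0) collection (I0 = CLOSURE({[E' → . E]}), then GOTO on every symbol after a dot until no new states appear). It has 17 states:
  I0: { [E → . , d ,], [E → . X ,], [E → . f E E], [E' → . E], [X → . (], [X → . X , ,], [X → . f], [X → . g d X] }  — shift
  I1: { [X → ( .] }  — reduce
  I2: { [E → , . d ,] }  — shift
  I3: { [E' → E .] }  — accept
  I4: { [E → X . ,], [X → X . , ,] }  — shift
  I5: { [E → . , d ,], [E → . X ,], [E → . f E E], [E → f . E E], [X → . (], [X → . X , ,], [X → . f], [X → . g d X], [X → f .] }  — shift, reduce
  I6: { [X → g . d X] }  — shift
  I7: { [X → . (], [X → . X , ,], [X → . f], [X → . g d X], [X → g d . X] }  — shift
  I8: { [X → X . , ,], [X → g d X .] }  — shift, reduce
  I9: { [X → f .] }  — reduce
  I10: { [X → X , . ,] }  — shift
  I11: { [X → X , , .] }  — reduce
  I12: { [E → . , d ,], [E → . X ,], [E → . f E E], [E → f E . E], [X → . (], [X → . X , ,], [X → . f], [X → . g d X] }  — shift
  I13: { [E → f E E .] }  — reduce
  I14: { [E → X , .], [X → X , . ,] }  — shift, reduce
  I15: { [E → , d . ,] }  — shift
  I16: { [E → , d , .] }  — reduce

No state contains more than one complete item.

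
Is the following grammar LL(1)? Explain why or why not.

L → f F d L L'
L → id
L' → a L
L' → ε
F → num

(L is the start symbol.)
A grammar is LL(1) if for each non-terminal N with multiple productions, the predict sets of those productions are pairwise disjoint, where PREDICT(N → α) = (FIRST(α) \ {ε}) ∪ (FOLLOW(N) if α ⇒* ε).

Relevant sets:
  FOLLOW(L') = { $, 'a' }

For L:
  PREDICT(L → f F d L L') = { 'f' }
  PREDICT(L → id) = { 'id' }
For L':
  PREDICT(L' → a L) = { 'a' }
  PREDICT(L' → ε) = { $, 'a' }
F has a single production, so nothing to check there.

Conflict found: Predict set conflict for L': { 'a' }
The grammar is NOT LL(1).

Answer: No. Predict set conflict for L': { 'a' }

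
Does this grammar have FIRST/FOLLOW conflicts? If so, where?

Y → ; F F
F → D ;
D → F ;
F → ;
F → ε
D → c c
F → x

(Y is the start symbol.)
Yes. F → D ';' with FOLLOW(F) on { ';', 'c', 'x' }; F → ';' with FOLLOW(F) on { ';' }; F → x with FOLLOW(F) on { 'x' }

Nullable non-terminals: F.
FIRST sets used below: FIRST(D) = { ';', 'c', 'x' }

F: nullable alternative(s) F → ε; FOLLOW(F) = { $, ';', 'c', 'x' }
  F → D ;: FIRST \ {ε} = { ';', 'c', 'x' } — overlaps FOLLOW(F) on { ';', 'c', 'x' }: CONFLICT
  F → ;: FIRST \ {ε} = { ';' } — overlaps FOLLOW(F) on { ';' }: CONFLICT
  F → ε: FIRST \ {ε} = { } — this is the only nullable alternative, skip
  F → x: FIRST \ {ε} = { 'x' } — overlaps FOLLOW(F) on { 'x' }: CONFLICT

D, Y have no nullable alternative, so no FIRST/FOLLOW check is needed there.

So the grammar has 3 FIRST/FOLLOW conflicts (marked CONFLICT above).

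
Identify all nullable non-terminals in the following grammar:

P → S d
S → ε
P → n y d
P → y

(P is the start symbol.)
{ 'S' }

A non-terminal is nullable if it can derive ε (the empty string): either it has an ε-production, or it has a production whose right-hand side consists entirely of nullable non-terminals.

ε-productions: S → ε
So S is immediately nullable.
No further non-terminal can be added: every production for the remaining non-terminals contains a terminal or a non-nullable non-terminal.
Nullable = { 'S' }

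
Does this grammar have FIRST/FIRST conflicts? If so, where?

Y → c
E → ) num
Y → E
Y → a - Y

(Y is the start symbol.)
No FIRST/FIRST conflicts.

FIRST sets of the non-terminals at (or reachable through a nullable prefix from) the front of some alternative:
  FIRST(E) = { ')' }

Productions for Y:
  Y → c: FIRST = { 'c' }
  Y → E: FIRST = { ')' }
  Y → a - Y: FIRST = { 'a' }
E has only one production, so no FIRST/FIRST conflict is possible there.

All alternatives of each non-terminal have pairwise disjoint FIRST sets.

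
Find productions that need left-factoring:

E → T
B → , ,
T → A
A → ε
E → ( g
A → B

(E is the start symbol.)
No, left-factoring is not needed

Left-factoring is needed when two productions for the same non-terminal
share a common prefix on the right-hand side.

Productions for E:
  E → T
  E → ( g
Productions for A:
  A → ε
  A → B

No common prefixes found.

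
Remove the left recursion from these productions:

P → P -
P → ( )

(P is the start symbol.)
P is directly left-recursive. The standard transformation for
  A → A α₁ | ... | A α_m | β₁ | ... | β_n
is
  A  → β₁ A' | ... | β_n A'
  A' → α₁ A' | ... | α_m A' | ε

P → ( ) becomes P → ( ) P'
P → P - becomes P' → - P'
Add P' → ε

Resulting grammar:
P → ( ) P'
P' → - P'
P' → ε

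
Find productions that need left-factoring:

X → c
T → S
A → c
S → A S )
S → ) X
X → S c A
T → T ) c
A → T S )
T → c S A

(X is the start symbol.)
Left-factoring is needed when two productions for the same non-terminal
share a common prefix on the right-hand side.

Productions for X:
  X → c
  X → S c A
Productions for T:
  T → S
  T → T ) c
  T → c S A
Productions for A:
  A → c
  A → T S )
Productions for S:
  S → A S )
  S → ) X

No common prefixes found.

Answer: No, left-factoring is not needed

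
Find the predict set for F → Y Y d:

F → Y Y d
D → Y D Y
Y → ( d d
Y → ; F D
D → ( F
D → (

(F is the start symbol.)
PREDICT(F → Y Y d) = (FIRST(RHS) \ {ε}) ∪ (FOLLOW(F) if ε ∈ FIRST(RHS), i.e. RHS ⇒* ε)
FIRST(Y) = { '(', ';' }
FIRST(Y Y d) = { '(', ';' }
ε ∉ FIRST(Y Y d), so FOLLOW(F) is not added.
PREDICT(F → Y Y d) = { '(', ';' }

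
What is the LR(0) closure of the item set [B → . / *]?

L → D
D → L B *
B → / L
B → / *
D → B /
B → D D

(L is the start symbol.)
Start with: [B → . / *]
The dot precedes the terminal '/', so nothing is added.

CLOSURE = { [B → . / *] }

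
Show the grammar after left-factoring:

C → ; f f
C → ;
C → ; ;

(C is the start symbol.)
Left-factoring transforms A → αβ₁ | αβ₂ into A → αA' and A' → β₁ | β₂
(α is the longest common prefix among the alternatives). Repeat until
no nonterminal has two alternatives with a common prefix.

Round 1: C has alternatives sharing prefix ';'. Introduce C': C → ; C'
  Add: C' → f f
  Add: C' → ε
  Add: C' → ;

No remaining common prefixes — done.

Resulting grammar:
C → ; C'
C' → f f
C' → ε
C' → ;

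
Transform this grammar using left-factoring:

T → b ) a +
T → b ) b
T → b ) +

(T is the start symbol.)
T → b ) T'
T' → a +
T' → b
T' → +

Left-factoring transforms A → αβ₁ | αβ₂ into A → αA' and A' → β₁ | β₂
(α is the longest common prefix among the alternatives). Repeat until
no nonterminal has two alternatives with a common prefix.

Round 1: T has alternatives sharing prefix 'b )'. Introduce T': T → b ) T'
  Add: T' → a +
  Add: T' → b
  Add: T' → +

No remaining common prefixes — done.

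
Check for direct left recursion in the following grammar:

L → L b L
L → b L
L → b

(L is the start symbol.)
Yes, L is left-recursive

Direct left recursion occurs when N → N α for some non-terminal N (the right-hand side begins with the left-hand side itself).

L → L b L: LEFT RECURSIVE (starts with L)
L → b L: starts with b
L → b: starts with b

The grammar has direct left recursion on: L.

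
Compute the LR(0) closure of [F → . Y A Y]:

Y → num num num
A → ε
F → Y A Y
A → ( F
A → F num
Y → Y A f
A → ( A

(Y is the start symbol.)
{ [F → . Y A Y], [Y → . Y A f], [Y → . num num num] }

To compute CLOSURE, for each item [A → α.Bβ] where B is a non-terminal, add [B → .γ] for all productions B → γ; repeat for the newly added items until nothing changes.

Start with: [F → . Y A Y]
  [F → . Y A Y] has the dot before Y: add [Y → . num num num], [Y → . Y A f]
No further items can be added.

CLOSURE = { [F → . Y A Y], [Y → . Y A f], [Y → . num num num] }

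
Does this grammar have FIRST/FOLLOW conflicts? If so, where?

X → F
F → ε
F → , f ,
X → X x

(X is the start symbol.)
Nullable non-terminals: F, X.
FIRST sets used below: FIRST(F) = { ',', ε }, FIRST(X) = { ',', 'x', ε }

F: nullable alternative(s) F → ε; FOLLOW(F) = { $, 'x' }
  F → ε: FIRST \ {ε} = { } — this is the only nullable alternative, skip
  F → , f ,: FIRST \ {ε} = { ',' } — disjoint from FOLLOW(F)

X: nullable alternative(s) X → F; FOLLOW(X) = { $, 'x' }
  X → F: FIRST \ {ε} = { ',' } — this is the only nullable alternative, skip
  X → X x: FIRST \ {ε} = { ',', 'x' } — overlaps FOLLOW(X) on { 'x' }: CONFLICT

So the grammar has 1 FIRST/FOLLOW conflict (marked CONFLICT above).

Answer: Yes. X → X x with FOLLOW(X) on { 'x' }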